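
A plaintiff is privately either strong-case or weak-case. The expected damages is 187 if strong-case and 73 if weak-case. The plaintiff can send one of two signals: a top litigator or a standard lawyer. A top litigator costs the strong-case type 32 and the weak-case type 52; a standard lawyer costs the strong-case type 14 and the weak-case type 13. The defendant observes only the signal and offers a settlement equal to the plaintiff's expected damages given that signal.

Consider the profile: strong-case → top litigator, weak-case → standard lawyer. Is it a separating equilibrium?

No

Under separation the defendant infers type exactly: top litigator → strong-case (pays 187), standard lawyer → weak-case (pays 73).
Strong-case: top litigator gives 187 − 32 = 155; standard lawyer gives 73 − 14 = 59. No deviation. ✓
Weak-case: standard lawyer gives 73 − 13 = 60; top litigator gives 187 − 52 = 135. Would deviate. ✗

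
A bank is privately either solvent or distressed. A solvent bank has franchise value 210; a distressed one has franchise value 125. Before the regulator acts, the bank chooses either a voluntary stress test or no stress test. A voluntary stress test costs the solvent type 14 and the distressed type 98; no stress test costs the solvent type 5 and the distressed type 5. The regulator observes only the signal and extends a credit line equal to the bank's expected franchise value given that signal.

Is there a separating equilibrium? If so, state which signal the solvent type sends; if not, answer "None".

Try solvent → stress test, distressed → no stress test:
  If types separate, stress test earns payment 210 and no stress test earns 125.
  Solvent: stress test gives 210 − 14 = 196; no stress test gives 125 − 5 = 120. No deviation. ✓
  Distressed: no stress test gives 125 − 5 = 120; stress test gives 210 − 98 = 112. No deviation. ✓
Both hold — the solvent type sends stress test.

stress test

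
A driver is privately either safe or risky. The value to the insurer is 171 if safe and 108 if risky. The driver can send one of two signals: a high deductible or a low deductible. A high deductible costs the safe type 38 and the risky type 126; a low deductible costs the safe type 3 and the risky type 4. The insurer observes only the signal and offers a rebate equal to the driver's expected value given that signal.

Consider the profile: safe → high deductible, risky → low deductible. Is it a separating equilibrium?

Yes

Under separation the insurer infers type exactly: high deductible → safe (pays 171), low deductible → risky (pays 108).
Safe: high deductible gives 171 − 38 = 133; low deductible gives 108 − 3 = 105. No deviation. ✓
Risky: low deductible gives 108 − 4 = 104; high deductible gives 171 − 126 = 45. No deviation. ✓
Neither type gains from mimicking the other.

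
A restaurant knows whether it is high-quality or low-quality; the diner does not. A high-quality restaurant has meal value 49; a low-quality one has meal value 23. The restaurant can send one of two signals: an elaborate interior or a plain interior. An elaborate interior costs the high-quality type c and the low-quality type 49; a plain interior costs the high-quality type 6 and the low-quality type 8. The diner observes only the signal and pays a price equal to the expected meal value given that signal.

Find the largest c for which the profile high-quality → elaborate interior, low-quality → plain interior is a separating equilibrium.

Under separation: elaborate interior → high-quality (pays 49); plain interior → low-quality (pays 23).
Low-quality: 23 − 8 = 15 ≥ 49 − 49 = 0. Holds regardless of c. ✓
High-quality: 49 − c ≥ 23 − 6, so c ≤ 49 − 17 = 32.

32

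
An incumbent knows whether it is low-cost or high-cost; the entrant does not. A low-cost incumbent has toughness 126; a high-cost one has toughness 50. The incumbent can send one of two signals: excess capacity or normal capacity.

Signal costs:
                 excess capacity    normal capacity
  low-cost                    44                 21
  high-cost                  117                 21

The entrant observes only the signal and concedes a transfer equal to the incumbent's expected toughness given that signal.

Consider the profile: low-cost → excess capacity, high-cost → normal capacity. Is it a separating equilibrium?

Yes

Under separation the entrant infers type exactly: excess capacity → low-cost (pays 126), normal capacity → high-cost (pays 50).
Low-cost: excess capacity gives 126 − 44 = 82; normal capacity gives 50 − 21 = 29. No deviation. ✓
High-cost: normal capacity gives 50 − 21 = 29; excess capacity gives 126 − 117 = 9. No deviation. ✓
Neither type gains from mimicking the other.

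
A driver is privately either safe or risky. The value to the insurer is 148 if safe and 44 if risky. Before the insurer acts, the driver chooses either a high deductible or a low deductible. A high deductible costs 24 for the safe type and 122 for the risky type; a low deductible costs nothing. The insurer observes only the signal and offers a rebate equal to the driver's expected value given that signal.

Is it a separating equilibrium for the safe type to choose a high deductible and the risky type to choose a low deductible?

If types separate, high deductible earns payment 148 and low deductible earns 44.
Safe: high deductible gives 148 − 24 = 124; low deductible gives 44 − 0 = 44. No deviation. ✓
Risky: low deductible gives 44 − 0 = 44; high deductible gives 148 − 122 = 26. No deviation. ✓
Both incentive constraints hold.

Yes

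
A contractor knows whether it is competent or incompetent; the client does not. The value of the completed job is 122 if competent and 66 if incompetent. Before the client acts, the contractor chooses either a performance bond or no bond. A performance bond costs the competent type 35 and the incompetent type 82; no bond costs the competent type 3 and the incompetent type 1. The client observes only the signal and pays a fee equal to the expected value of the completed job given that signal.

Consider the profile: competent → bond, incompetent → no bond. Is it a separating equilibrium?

If types separate, bond earns payment 122 and no bond earns 66.
Competent: bond gives 122 − 35 = 87; no bond gives 66 − 3 = 63. No deviation. ✓
Incompetent: no bond gives 66 − 1 = 65; bond gives 122 − 82 = 40. No deviation. ✓
Both incentive constraints hold.

Yes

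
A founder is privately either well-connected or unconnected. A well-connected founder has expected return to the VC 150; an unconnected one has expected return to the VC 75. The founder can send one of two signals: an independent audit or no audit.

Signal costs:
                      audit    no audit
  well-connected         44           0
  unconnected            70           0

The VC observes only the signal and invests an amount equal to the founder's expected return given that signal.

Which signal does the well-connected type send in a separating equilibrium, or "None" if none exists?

None

Try well-connected → audit, unconnected → no audit:
  If types separate, audit earns payment 150 and no audit earns 75.
  Well-connected: audit gives 150 − 44 = 106; no audit gives 75 − 0 = 75. No deviation. ✓
  Unconnected: no audit gives 75 − 0 = 75; audit gives 150 − 70 = 80. Would deviate. ✗
Try well-connected → no audit, unconnected → audit:
  If types separate, no audit earns payment 150 and audit earns 75.
  Well-connected: no audit gives 150 − 0 = 150; audit gives 75 − 44 = 31. No deviation. ✓
  Unconnected: audit gives 75 − 70 = 5; no audit gives 150 − 0 = 150. Would deviate. ✗
Neither assignment is incentive-compatible.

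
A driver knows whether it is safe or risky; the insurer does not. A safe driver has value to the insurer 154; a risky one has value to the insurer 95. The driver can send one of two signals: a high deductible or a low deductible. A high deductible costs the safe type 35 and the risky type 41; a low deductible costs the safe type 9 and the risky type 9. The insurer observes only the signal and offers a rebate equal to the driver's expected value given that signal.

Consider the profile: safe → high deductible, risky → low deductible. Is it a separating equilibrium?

No

If types separate, high deductible earns payment 154 and low deductible earns 95.
Safe: high deductible gives 154 − 35 = 119; low deductible gives 95 − 9 = 86. No deviation. ✓
Risky: low deductible gives 95 − 9 = 86; high deductible gives 154 − 41 = 113. Would deviate. ✗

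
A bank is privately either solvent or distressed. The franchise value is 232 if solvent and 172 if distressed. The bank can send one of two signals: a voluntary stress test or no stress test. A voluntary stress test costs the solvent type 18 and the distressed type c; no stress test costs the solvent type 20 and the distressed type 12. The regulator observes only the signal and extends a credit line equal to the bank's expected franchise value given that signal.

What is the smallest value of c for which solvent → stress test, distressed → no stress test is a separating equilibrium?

72

Under separation: stress test → solvent (pays 232); no stress test → distressed (pays 172).
Solvent: 232 − 18 = 214 ≥ 172 − 20 = 152. Holds regardless of c. ✓
Distressed: 172 − 12 ≥ 232 − c, so c ≥ 232 − 160 = 72.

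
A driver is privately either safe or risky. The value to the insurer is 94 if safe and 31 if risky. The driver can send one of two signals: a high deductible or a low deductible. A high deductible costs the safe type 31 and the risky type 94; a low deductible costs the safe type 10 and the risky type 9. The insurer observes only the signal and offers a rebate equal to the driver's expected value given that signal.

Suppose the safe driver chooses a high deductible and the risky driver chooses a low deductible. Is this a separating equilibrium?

Yes

If types separate, high deductible earns payment 94 and low deductible earns 31.
Safe: high deductible gives 94 − 31 = 63; low deductible gives 31 − 10 = 21. No deviation. ✓
Risky: low deductible gives 31 − 9 = 22; high deductible gives 94 − 94 = 0. No deviation. ✓
Neither type gains from mimicking the other.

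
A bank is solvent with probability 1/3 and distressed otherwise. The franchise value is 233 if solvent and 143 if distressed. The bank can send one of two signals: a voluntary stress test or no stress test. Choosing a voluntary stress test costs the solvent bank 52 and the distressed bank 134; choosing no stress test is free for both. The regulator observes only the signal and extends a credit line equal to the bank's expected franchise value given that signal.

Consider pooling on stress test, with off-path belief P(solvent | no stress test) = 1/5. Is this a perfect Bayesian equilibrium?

On the equilibrium path (stress test) the regulator holds the prior 1/3 and pays 1/3·233 + 2/3·143 = 173. Off-path (no stress test) belief 1/5 gives 1/5·233 + 4/5·143 = 161.
Solvent: stress test gives 173 − 52 = 121; no stress test gives 161 − 0 = 161. Deviates. ✗
Distressed: stress test gives 173 − 134 = 39; no stress test gives 161 − 0 = 161. Deviates. ✗

No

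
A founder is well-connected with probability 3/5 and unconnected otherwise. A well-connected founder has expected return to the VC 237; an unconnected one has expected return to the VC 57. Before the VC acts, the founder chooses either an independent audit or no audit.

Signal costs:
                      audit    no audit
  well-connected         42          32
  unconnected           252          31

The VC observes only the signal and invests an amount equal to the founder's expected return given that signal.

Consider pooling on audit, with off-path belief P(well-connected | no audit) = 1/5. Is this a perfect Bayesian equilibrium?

On the equilibrium path (audit) the VC holds the prior 3/5 and pays 3/5·237 + 2/5·57 = 165. Off-path (no audit) belief 1/5 gives 1/5·237 + 4/5·57 = 93.
Well-connected: audit gives 165 − 42 = 123; no audit gives 93 − 32 = 61. Stays. ✓
Unconnected: audit gives 165 − 252 = -87; no audit gives 93 − 31 = 62. Deviates. ✗

No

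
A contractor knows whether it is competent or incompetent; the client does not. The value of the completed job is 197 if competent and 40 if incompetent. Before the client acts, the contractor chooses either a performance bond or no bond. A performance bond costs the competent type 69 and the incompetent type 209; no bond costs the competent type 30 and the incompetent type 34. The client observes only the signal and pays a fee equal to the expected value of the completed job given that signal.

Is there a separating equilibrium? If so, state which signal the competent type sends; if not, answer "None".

bond

Try competent → bond, incompetent → no bond:
  Under separation the client infers type exactly: bond → competent (pays 197), no bond → incompetent (pays 40).
  Competent: bond gives 197 − 69 = 128; no bond gives 40 − 30 = 10. No deviation. ✓
  Incompetent: no bond gives 40 − 34 = 6; bond gives 197 − 209 = -12. No deviation. ✓
Both hold — the competent type sends bond.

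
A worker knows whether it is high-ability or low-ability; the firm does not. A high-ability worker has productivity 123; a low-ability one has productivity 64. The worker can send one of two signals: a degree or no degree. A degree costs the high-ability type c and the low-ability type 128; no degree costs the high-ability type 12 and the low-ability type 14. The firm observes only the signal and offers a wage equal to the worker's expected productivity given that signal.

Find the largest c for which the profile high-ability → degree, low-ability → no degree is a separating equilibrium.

71

Under separation: degree → high-ability (pays 123); no degree → low-ability (pays 64).
Low-ability: 64 − 14 = 50 ≥ 123 − 128 = -5. Holds regardless of c. ✓
High-ability: 123 − c ≥ 64 − 12, so c ≤ 123 − 52 = 71.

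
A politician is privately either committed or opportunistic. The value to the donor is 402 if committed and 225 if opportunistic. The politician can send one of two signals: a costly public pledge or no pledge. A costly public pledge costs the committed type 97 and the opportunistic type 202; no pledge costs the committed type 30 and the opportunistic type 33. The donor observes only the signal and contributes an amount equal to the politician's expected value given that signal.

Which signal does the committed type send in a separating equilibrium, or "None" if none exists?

Try committed → pledge, opportunistic → no pledge:
  Under separation the donor infers type exactly: pledge → committed (pays 402), no pledge → opportunistic (pays 225).
  Committed: pledge gives 402 − 97 = 305; no pledge gives 225 − 30 = 195. No deviation. ✓
  Opportunistic: no pledge gives 225 − 33 = 192; pledge gives 402 − 202 = 200. Would deviate. ✗
Try committed → no pledge, opportunistic → pledge:
  Under separation the donor infers type exactly: no pledge → committed (pays 402), pledge → opportunistic (pays 225).
  Committed: no pledge gives 402 − 30 = 372; pledge gives 225 − 97 = 128. No deviation. ✓
  Opportunistic: pledge gives 225 − 202 = 23; no pledge gives 402 − 33 = 369. Would deviate. ✗
Neither assignment is incentive-compatible.

None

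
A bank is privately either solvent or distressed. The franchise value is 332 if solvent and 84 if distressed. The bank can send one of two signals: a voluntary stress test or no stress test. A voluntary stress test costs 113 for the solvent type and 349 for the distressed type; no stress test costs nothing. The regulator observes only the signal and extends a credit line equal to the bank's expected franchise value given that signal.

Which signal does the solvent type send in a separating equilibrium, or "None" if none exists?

stress test

Try solvent → stress test, distressed → no stress test:
  If types separate, stress test earns payment 332 and no stress test earns 84.
  Solvent: stress test gives 332 − 113 = 219; no stress test gives 84 − 0 = 84. No deviation. ✓
  Distressed: no stress test gives 84 − 0 = 84; stress test gives 332 − 349 = -17. No deviation. ✓
Both hold — the solvent type sends stress test.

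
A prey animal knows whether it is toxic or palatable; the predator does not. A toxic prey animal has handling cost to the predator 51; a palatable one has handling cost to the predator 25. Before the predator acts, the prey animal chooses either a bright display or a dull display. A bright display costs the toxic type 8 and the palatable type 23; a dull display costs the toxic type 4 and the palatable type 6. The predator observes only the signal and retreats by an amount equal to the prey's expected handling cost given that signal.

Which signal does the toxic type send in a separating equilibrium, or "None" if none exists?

None

Try toxic → bright display, palatable → dull display:
  If types separate, bright display earns payment 51 and dull display earns 25.
  Toxic: bright display gives 51 − 8 = 43; dull display gives 25 − 4 = 21. No deviation. ✓
  Palatable: dull display gives 25 − 6 = 19; bright display gives 51 − 23 = 28. Would deviate. ✗
Try toxic → dull display, palatable → bright display:
  If types separate, dull display earns payment 51 and bright display earns 25.
  Toxic: dull display gives 51 − 4 = 47; bright display gives 25 − 8 = 17. No deviation. ✓
  Palatable: bright display gives 25 − 23 = 2; dull display gives 51 − 6 = 45. Would deviate. ✗
Neither assignment is incentive-compatible.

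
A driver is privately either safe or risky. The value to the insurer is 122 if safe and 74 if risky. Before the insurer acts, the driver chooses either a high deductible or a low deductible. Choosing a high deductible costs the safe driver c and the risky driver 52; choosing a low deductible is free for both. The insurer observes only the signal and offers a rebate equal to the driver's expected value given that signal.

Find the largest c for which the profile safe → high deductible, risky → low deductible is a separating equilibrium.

48

Under separation: high deductible → safe (pays 122); low deductible → risky (pays 74).
Risky: 74 − 0 = 74 ≥ 122 − 52 = 70. Holds regardless of c. ✓
Safe: 122 − c ≥ 74 − 0, so c ≤ 122 − 74 = 48.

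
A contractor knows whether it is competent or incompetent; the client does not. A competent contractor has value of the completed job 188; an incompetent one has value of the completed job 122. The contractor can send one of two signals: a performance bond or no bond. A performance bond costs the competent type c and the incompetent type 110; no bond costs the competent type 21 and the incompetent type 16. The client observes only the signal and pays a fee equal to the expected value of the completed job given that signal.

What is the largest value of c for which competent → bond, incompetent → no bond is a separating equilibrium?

87

Under separation: bond → competent (pays 188); no bond → incompetent (pays 122).
Incompetent: 122 − 16 = 106 ≥ 188 − 110 = 78. Holds regardless of c. ✓
Competent: 188 − c ≥ 122 − 21, so c ≤ 188 − 101 = 87.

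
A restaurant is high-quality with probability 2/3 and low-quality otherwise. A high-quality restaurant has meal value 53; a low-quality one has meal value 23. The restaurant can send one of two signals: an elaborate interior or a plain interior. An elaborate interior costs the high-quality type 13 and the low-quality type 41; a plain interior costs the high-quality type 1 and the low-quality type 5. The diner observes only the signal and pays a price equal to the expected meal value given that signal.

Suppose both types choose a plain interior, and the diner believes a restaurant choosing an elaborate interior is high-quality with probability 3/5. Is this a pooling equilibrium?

On the equilibrium path (plain interior) the diner holds the prior 2/3 and pays 2/3·53 + 1/3·23 = 43. Off-path (elaborate interior) belief 3/5 gives 3/5·53 + 2/5·23 = 41.
High-quality: plain interior gives 43 − 1 = 42; elaborate interior gives 41 − 13 = 28. Stays. ✓
Low-quality: plain interior gives 43 − 5 = 38; elaborate interior gives 41 − 41 = 0. Stays. ✓
Beliefs are Bayes-consistent on-path and both types best-respond.

Yes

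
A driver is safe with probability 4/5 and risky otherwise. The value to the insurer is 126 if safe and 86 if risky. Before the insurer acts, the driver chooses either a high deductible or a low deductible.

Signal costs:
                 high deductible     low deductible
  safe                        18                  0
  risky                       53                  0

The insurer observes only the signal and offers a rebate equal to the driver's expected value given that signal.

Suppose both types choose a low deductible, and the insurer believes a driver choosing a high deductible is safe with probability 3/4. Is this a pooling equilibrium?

At the pooled signal (low deductible) the insurer holds the prior 4/5 and pays 4/5·126 + 1/5·86 = 118. Off-path (high deductible) belief 3/4 gives 3/4·126 + 1/4·86 = 116.
Safe: low deductible gives 118 − 0 = 118; high deductible gives 116 − 18 = 98. Stays. ✓
Risky: low deductible gives 118 − 0 = 118; high deductible gives 116 − 53 = 63. Stays. ✓

Yes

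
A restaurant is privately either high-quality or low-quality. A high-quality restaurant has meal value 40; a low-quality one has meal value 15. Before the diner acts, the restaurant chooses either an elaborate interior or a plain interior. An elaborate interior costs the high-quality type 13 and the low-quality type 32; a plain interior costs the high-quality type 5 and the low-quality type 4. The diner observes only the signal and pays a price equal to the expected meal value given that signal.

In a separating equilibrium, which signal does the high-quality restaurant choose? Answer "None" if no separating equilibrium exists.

elaborate interior

Try high-quality → elaborate interior, low-quality → plain interior:
  If types separate, elaborate interior earns payment 40 and plain interior earns 15.
  High-quality: elaborate interior gives 40 − 13 = 27; plain interior gives 15 − 5 = 10. No deviation. ✓
  Low-quality: plain interior gives 15 − 4 = 11; elaborate interior gives 40 − 32 = 8. No deviation. ✓
Both hold — the high-quality type sends elaborate interior.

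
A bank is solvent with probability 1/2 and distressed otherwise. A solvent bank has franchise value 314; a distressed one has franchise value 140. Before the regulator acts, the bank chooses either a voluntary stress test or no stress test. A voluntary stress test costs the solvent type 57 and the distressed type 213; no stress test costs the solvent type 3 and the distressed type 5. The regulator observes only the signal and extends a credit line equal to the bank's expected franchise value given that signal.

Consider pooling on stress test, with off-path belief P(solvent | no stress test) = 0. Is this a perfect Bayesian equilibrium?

No

On the equilibrium path (stress test) the regulator holds the prior 1/2 and pays 1/2·314 + 1/2·140 = 227. Off-path (no stress test) belief 0 gives 0·314 + 1·140 = 140.
Solvent: stress test gives 227 − 57 = 170; no stress test gives 140 − 3 = 137. Stays. ✓
Distressed: stress test gives 227 − 213 = 14; no stress test gives 140 − 5 = 135. Deviates. ✗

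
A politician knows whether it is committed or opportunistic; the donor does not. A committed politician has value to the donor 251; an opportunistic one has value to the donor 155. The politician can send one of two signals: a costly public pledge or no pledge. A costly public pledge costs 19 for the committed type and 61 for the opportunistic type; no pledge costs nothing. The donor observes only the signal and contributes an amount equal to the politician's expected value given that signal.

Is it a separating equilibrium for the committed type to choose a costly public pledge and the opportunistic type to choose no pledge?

No

If types separate, pledge earns payment 251 and no pledge earns 155.
Committed: pledge gives 251 − 19 = 232; no pledge gives 155 − 0 = 155. No deviation. ✓
Opportunistic: no pledge gives 155 − 0 = 155; pledge gives 251 − 61 = 190. Would deviate. ✗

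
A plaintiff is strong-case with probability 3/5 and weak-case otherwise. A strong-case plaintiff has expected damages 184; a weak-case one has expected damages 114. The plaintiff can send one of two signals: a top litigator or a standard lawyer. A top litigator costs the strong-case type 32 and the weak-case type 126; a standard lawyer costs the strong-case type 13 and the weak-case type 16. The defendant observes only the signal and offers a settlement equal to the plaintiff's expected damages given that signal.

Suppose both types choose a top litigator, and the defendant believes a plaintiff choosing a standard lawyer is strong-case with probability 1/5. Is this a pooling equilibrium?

No

On the equilibrium path (top litigator) the defendant holds the prior 3/5 and pays 3/5·184 + 2/5·114 = 156. Off-path (standard lawyer) belief 1/5 gives 1/5·184 + 4/5·114 = 128.
Strong-case: top litigator gives 156 − 32 = 124; standard lawyer gives 128 − 13 = 115. Stays. ✓
Weak-case: top litigator gives 156 − 126 = 30; standard lawyer gives 128 − 16 = 112. Deviates. ✗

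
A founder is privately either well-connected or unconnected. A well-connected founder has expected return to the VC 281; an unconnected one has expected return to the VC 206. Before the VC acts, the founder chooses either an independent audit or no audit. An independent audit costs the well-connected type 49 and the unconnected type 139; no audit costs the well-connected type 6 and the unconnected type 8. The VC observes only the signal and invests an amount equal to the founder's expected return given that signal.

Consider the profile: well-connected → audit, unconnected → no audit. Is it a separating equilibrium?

Yes

If types separate, audit earns payment 281 and no audit earns 206.
Well-connected: audit gives 281 − 49 = 232; no audit gives 206 − 6 = 200. No deviation. ✓
Unconnected: no audit gives 206 − 8 = 198; audit gives 281 − 139 = 142. No deviation. ✓
Neither type gains from mimicking the other.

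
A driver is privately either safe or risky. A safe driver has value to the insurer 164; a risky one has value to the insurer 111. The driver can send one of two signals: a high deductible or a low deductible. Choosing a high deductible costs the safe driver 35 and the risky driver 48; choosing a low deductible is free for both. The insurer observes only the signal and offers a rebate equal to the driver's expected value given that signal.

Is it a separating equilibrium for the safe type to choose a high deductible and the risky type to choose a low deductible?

Under separation the insurer infers type exactly: high deductible → safe (pays 164), low deductible → risky (pays 111).
Safe: high deductible gives 164 − 35 = 129; low deductible gives 111 − 0 = 111. No deviation. ✓
Risky: low deductible gives 111 − 0 = 111; high deductible gives 164 − 48 = 116. Would deviate. ✗

No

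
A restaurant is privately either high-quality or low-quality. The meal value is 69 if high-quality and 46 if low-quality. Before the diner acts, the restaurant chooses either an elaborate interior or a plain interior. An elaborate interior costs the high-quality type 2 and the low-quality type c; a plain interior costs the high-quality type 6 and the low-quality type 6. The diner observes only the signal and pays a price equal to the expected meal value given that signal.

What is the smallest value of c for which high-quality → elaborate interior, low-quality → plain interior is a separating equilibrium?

Under separation: elaborate interior → high-quality (pays 69); plain interior → low-quality (pays 46).
High-quality: 69 − 2 = 67 ≥ 46 − 6 = 40. Holds regardless of c. ✓
Low-quality: 46 − 6 ≥ 69 − c, so c ≥ 69 − 40 = 29.

29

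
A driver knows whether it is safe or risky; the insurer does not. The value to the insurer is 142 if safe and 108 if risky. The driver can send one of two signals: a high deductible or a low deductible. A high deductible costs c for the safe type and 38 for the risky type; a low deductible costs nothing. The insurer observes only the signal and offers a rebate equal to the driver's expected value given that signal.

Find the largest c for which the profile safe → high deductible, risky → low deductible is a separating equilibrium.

Under separation: high deductible → safe (pays 142); low deductible → risky (pays 108).
Risky: 108 − 0 = 108 ≥ 142 − 38 = 104. Holds regardless of c. ✓
Safe: 142 − c ≥ 108 − 0, so c ≤ 142 − 108 = 34.

34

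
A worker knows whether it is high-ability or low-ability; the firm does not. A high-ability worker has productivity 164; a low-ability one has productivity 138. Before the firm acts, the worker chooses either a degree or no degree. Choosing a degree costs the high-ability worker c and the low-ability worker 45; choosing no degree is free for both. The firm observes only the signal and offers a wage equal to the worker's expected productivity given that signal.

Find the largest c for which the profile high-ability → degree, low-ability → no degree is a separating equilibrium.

26

Under separation: degree → high-ability (pays 164); no degree → low-ability (pays 138).
Low-ability: 138 − 0 = 138 ≥ 164 − 45 = 119. Holds regardless of c. ✓
High-ability: 164 − c ≥ 138 − 0, so c ≤ 164 − 138 = 26.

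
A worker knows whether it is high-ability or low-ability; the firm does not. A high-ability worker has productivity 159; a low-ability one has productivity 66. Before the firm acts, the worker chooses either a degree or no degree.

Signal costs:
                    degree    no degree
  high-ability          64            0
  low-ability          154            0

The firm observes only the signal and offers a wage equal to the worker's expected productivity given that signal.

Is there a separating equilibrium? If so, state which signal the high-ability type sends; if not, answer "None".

degree

Try high-ability → degree, low-ability → no degree:
  Under separation the firm infers type exactly: degree → high-ability (pays 159), no degree → low-ability (pays 66).
  High-ability: degree gives 159 − 64 = 95; no degree gives 66 − 0 = 66. No deviation. ✓
  Low-ability: no degree gives 66 − 0 = 66; degree gives 159 − 154 = 5. No deviation. ✓
Both hold — the high-ability type sends degree.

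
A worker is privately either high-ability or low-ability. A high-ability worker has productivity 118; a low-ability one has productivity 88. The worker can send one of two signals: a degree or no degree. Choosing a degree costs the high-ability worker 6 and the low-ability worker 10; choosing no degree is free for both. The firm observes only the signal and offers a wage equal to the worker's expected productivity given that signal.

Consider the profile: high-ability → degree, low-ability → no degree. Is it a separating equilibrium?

Under separation the firm infers type exactly: degree → high-ability (pays 118), no degree → low-ability (pays 88).
High-ability: degree gives 118 − 6 = 112; no degree gives 88 − 0 = 88. No deviation. ✓
Low-ability: no degree gives 88 − 0 = 88; degree gives 118 − 10 = 108. Would deviate. ✗

No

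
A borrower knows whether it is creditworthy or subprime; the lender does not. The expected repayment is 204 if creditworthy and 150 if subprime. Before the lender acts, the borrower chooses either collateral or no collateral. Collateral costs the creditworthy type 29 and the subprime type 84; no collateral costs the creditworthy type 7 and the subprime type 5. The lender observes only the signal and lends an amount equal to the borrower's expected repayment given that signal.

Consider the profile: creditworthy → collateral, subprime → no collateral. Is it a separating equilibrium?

Yes

If types separate, collateral earns payment 204 and no collateral earns 150.
Creditworthy: collateral gives 204 − 29 = 175; no collateral gives 150 − 7 = 143. No deviation. ✓
Subprime: no collateral gives 150 − 5 = 145; collateral gives 204 − 84 = 120. No deviation. ✓
Neither type gains from mimicking the other.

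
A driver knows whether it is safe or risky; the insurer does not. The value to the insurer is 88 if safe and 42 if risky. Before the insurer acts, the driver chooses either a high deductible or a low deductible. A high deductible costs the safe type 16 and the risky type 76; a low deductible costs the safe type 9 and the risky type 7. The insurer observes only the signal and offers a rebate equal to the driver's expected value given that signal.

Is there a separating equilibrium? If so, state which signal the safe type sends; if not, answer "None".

Try safe → high deductible, risky → low deductible:
  Under separation the insurer infers type exactly: high deductible → safe (pays 88), low deductible → risky (pays 42).
  Safe: high deductible gives 88 − 16 = 72; low deductible gives 42 − 9 = 33. No deviation. ✓
  Risky: low deductible gives 42 − 7 = 35; high deductible gives 88 − 76 = 12. No deviation. ✓
Both hold — the safe type sends high deductible.

high deductible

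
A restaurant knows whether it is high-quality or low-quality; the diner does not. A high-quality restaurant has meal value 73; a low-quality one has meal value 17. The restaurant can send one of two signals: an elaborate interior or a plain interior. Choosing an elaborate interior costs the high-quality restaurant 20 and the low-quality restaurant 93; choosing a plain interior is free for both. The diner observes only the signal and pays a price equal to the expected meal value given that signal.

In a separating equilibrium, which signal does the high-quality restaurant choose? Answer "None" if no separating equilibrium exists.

elaborate interior

Try high-quality → elaborate interior, low-quality → plain interior:
  Under separation the diner infers type exactly: elaborate interior → high-quality (pays 73), plain interior → low-quality (pays 17).
  High-quality: elaborate interior gives 73 − 20 = 53; plain interior gives 17 − 0 = 17. No deviation. ✓
  Low-quality: plain interior gives 17 − 0 = 17; elaborate interior gives 73 − 93 = -20. No deviation. ✓
Both hold — the high-quality type sends elaborate interior.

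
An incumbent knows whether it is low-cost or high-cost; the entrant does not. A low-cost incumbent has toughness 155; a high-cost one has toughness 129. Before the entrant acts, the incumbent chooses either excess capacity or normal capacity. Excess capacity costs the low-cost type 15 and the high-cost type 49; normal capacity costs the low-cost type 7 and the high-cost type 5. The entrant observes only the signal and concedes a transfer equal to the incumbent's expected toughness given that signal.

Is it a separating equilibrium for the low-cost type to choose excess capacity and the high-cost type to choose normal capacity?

Yes

If types separate, excess capacity earns payment 155 and normal capacity earns 129.
Low-cost: excess capacity gives 155 − 15 = 140; normal capacity gives 129 − 7 = 122. No deviation. ✓
High-cost: normal capacity gives 129 − 5 = 124; excess capacity gives 155 − 49 = 106. No deviation. ✓
Neither type gains from mimicking the other.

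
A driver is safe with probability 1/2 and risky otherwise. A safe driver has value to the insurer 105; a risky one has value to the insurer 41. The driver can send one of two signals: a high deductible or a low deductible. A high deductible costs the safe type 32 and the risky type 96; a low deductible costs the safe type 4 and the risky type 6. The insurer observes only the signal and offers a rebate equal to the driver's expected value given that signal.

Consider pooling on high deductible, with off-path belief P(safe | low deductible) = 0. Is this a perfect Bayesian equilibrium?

No

On the equilibrium path (high deductible) the insurer holds the prior 1/2 and pays 1/2·105 + 1/2·41 = 73. Off-path (low deductible) belief 0 gives 0·105 + 1·41 = 41.
Safe: high deductible gives 73 − 32 = 41; low deductible gives 41 − 4 = 37. Stays. ✓
Risky: high deductible gives 73 − 96 = -23; low deductible gives 41 − 6 = 35. Deviates. ✗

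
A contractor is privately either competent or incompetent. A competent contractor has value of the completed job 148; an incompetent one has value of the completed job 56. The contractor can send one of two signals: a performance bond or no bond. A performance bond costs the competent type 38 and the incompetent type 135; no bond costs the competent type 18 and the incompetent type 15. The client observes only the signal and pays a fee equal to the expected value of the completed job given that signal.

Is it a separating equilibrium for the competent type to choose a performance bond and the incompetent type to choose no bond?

If types separate, bond earns payment 148 and no bond earns 56.
Competent: bond gives 148 − 38 = 110; no bond gives 56 − 18 = 38. No deviation. ✓
Incompetent: no bond gives 56 − 15 = 41; bond gives 148 − 135 = 13. No deviation. ✓
Both incentive constraints hold.

Yes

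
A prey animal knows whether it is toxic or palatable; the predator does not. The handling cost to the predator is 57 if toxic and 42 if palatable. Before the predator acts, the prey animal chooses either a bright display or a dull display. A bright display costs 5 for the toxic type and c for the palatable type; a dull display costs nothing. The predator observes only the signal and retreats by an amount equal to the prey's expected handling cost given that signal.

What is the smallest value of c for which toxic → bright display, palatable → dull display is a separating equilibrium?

Under separation: bright display → toxic (pays 57); dull display → palatable (pays 42).
Toxic: 57 − 5 = 52 ≥ 42 − 0 = 42. Holds regardless of c. ✓
Palatable: 42 − 0 ≥ 57 − c, so c ≥ 57 − 42 = 15.

15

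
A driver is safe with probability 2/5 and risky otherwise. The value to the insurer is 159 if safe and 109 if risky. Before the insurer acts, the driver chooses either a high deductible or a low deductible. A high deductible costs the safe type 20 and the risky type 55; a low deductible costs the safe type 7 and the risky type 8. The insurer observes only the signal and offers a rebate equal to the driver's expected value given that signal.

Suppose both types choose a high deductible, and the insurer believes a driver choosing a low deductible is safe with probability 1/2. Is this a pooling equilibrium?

No

At the pooled signal (high deductible) the insurer holds the prior 2/5 and pays 2/5·159 + 3/5·109 = 129. Off-path (low deductible) belief 1/2 gives 1/2·159 + 1/2·109 = 134.
Safe: high deductible gives 129 − 20 = 109; low deductible gives 134 − 7 = 127. Deviates. ✗
Risky: high deductible gives 129 − 55 = 74; low deductible gives 134 − 8 = 126. Deviates. ✗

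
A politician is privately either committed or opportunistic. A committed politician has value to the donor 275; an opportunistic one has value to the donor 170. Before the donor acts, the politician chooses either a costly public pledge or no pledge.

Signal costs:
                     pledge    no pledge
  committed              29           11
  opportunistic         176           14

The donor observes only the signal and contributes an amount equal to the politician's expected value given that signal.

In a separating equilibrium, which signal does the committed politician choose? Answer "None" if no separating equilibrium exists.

Try committed → pledge, opportunistic → no pledge:
  If types separate, pledge earns payment 275 and no pledge earns 170.
  Committed: pledge gives 275 − 29 = 246; no pledge gives 170 − 11 = 159. No deviation. ✓
  Opportunistic: no pledge gives 170 − 14 = 156; pledge gives 275 − 176 = 99. No deviation. ✓
Both hold — the committed type sends pledge.

pledge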